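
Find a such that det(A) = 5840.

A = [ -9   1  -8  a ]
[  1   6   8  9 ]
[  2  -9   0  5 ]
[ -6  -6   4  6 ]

a = -6

Expanding along the column containing a, det(A) is linear in a: det(A) = (612)·a + (9512).
Set (612)·a + (9512) = 5840  ⇒  (612)·a = -3672  ⇒  a = -6.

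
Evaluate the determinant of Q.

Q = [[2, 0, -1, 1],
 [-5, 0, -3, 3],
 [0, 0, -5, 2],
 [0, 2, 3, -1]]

|Q| = 66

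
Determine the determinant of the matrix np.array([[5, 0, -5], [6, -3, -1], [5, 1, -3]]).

Expand along column 2:
  + (-3) · |5 -5; 5 -3| = (-3)·(-15 − (-25)) = -30
  − 1 · |5 -5; 6 -1| = −1·(-5 − (-30)) = -25
Sum: (-30) + (-25) = -55

The determinant is -55.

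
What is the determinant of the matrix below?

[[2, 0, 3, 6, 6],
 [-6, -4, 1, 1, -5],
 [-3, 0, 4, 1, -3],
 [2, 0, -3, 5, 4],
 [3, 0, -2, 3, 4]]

The determinant is 420.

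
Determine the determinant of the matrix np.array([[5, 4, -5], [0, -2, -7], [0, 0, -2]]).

The matrix is upper triangular, so the determinant is the product of the diagonal entries:
det = (5) · (-2) · (-2) = 20

The determinant is 20.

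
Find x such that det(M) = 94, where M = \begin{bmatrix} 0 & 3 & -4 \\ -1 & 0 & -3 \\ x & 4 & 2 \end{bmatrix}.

x = -8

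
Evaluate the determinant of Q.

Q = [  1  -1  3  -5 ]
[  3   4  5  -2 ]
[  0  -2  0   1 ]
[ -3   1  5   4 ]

Expand along row 3 (it has 2 zeros):
  − (-2) · M_32   where M_32 = det([1 3 -5; 3 5 -2; -3 5 4]) = -138
  − (1) · M_34   where M_34 = det([1 -1 3; 3 4 5; -3 1 5]) = 90
det = (-1)·(-2)·(-138) + (-1)·(1)·(90) = -366

-366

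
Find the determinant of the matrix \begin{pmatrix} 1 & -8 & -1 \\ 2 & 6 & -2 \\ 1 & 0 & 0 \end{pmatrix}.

Expand along row 3:
  + 1 · |-8 -1; 6 -2| = 1·(16 − (-6)) = 22

The determinant is 22.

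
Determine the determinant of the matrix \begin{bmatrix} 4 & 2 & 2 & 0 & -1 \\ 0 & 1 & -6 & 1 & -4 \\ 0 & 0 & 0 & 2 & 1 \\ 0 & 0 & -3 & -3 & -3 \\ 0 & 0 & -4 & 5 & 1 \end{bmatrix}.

The determinant is 12.

The matrix is block upper-triangular with a 2×2 block and a 3×3 block on the diagonal, so its determinant equals the product of the determinants of the diagonal blocks.
det of the 2×2 block = 4
det of the 3×3 block = 3
det = (4)·(3) = 12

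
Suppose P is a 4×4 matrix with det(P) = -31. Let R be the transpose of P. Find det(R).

|R| = -31

det(Pᵀ) = det(P).
det(R) = (1)·(-31) = -31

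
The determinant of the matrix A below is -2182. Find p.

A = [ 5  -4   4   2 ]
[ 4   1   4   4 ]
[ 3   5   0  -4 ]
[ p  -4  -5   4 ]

p = 7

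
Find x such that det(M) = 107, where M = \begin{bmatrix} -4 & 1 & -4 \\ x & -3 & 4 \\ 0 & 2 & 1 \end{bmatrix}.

-7

Expanding along the column containing x, det(M) is linear in x: det(M) = (-9)·x + (44).
Set (-9)·x + (44) = 107  ⇒  (-9)·x = 63  ⇒  x = -7.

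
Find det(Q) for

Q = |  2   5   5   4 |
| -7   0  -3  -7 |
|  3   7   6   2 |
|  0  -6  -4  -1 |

Expand along row 2 (it has 1 zero):
  − (-7) · M_21   where M_21 = det([5 5 4; 7 6 2; -6 -4 -1]) = 17
  − (-3) · M_23   where M_23 = det([2 5 4; 3 7 2; 0 -6 -1]) = -47
  + (-7) · M_24   where M_24 = det([2 5 5; 3 7 6; 0 -6 -4]) = -14
det = (-1)·(-7)·(17) + (-1)·(-3)·(-47) + (+1)·(-7)·(-14) = 76

|Q| = 76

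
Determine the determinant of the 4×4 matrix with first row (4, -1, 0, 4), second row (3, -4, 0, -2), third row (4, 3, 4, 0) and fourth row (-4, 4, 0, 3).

-124

Expand along column 3 (it has 3 zeros):
  + (4) · M_33   where M_33 = det([4 -1 4; 3 -4 -2; -4 4 3]) = -31
det = (+1)·(4)·(-31) = -124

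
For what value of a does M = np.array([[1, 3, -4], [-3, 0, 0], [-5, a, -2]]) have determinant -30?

-1

Expanding along the row containing a, det(M) is linear in a: det(M) = (12)·a + (-18).
Set (12)·a + (-18) = -30  ⇒  (12)·a = -12  ⇒  a = -1.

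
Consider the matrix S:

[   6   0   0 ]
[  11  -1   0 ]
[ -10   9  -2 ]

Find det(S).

12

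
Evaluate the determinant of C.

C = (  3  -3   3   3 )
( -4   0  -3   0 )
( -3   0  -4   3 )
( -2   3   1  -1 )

Expand along row 2 (it has 2 zeros):
  − (-4) · M_21   where M_21 = det([-3 3 3; 0 -4 3; 3 1 -1]) = 60
  − (-3) · M_23   where M_23 = det([3 -3 3; -3 0 3; -2 3 -1]) = -27
det = (-1)·(-4)·(60) + (-1)·(-3)·(-27) = 159

|C| = 159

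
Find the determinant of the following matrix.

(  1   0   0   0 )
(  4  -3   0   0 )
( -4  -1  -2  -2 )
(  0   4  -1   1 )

12

The matrix is block lower-triangular with a 2×2 block and a 2×2 block on the diagonal, so its determinant equals the product of the determinants of the diagonal blocks.
det of the 2×2 block = -3
det of the 2×2 block = -4
det = (-3)·(-4) = 12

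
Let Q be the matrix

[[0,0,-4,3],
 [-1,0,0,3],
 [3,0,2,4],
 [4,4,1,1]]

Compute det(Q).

Expand along column 2 (it has 3 zeros):
  + (4) · M_42   where M_42 = det([0 -4 3; -1 0 3; 3 2 4]) = -58
det = (+1)·(4)·(-58) = -232

-232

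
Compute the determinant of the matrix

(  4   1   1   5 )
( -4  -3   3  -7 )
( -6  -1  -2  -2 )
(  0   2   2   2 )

Expand along row 4 (it has 1 zero):
  + (2) · M_42   where M_42 = det([4 1 5; -4 3 -7; -6 -2 -2]) = 84
  − (2) · M_43   where M_43 = det([4 1 5; -4 -3 -7; -6 -1 -2]) = -40
  + (2) · M_44   where M_44 = det([4 1 1; -4 -3 3; -6 -1 -2]) = -4
det = (+1)·(2)·(84) + (-1)·(2)·(-40) + (+1)·(2)·(-4) = 240

240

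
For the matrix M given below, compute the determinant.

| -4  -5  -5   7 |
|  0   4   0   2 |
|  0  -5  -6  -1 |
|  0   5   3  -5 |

|M| = -648

Expand along column 1 (it has 3 zeros):
  + (-4) · M_11   where M_11 = det([4 0 2; -5 -6 -1; 5 3 -5]) = 162
det = (+1)·(-4)·(162) = -648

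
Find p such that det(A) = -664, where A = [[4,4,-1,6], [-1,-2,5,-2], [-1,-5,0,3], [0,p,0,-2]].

-6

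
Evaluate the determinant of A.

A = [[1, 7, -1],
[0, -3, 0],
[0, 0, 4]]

A is upper triangular, so det(A) is the product of the diagonal entries:
det = (1) · (-3) · (4) = -12

The determinant is -12.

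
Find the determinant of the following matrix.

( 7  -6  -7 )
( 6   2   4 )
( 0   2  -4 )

-340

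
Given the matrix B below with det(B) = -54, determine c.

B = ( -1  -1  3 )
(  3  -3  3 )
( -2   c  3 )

Expanding along the column containing c, det(B) is linear in c: det(B) = (12)·c + (6).
Set (12)·c + (6) = -54  ⇒  (12)·c = -60  ⇒  c = -5.

c = -5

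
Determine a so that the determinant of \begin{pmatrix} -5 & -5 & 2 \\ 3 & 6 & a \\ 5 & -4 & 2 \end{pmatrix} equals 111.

Expanding along the column containing a, det(B) is linear in a: det(B) = (-45)·a + (-114).
Set (-45)·a + (-114) = 111  ⇒  (-45)·a = 225  ⇒  a = -5.

-5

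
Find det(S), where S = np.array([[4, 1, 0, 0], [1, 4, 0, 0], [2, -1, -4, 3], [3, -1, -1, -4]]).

S is block lower-triangular with a 2×2 block and a 2×2 block on the diagonal, so its determinant equals the product of the determinants of the diagonal blocks.
det of the 2×2 block = 15
det of the 2×2 block = 19
det = (15)·(19) = 285

285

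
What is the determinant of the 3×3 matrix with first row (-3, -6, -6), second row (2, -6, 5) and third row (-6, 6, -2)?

354

Expand along column 1:
  + (-3) · |-6 5; 6 -2| = (-3)·(12 − 30) = 54
  − 2 · |-6 -6; 6 -2| = −2·(12 − (-36)) = -96
  + (-6) · |-6 -6; -6 5| = (-6)·(-30 − 36) = 396
Sum: (54) + (-96) + (396) = 354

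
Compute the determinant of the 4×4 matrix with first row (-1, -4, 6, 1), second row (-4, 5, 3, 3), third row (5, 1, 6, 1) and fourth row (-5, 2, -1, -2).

The determinant is 1162.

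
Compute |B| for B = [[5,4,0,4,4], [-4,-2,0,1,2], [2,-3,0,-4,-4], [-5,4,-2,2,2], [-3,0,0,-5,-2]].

Expand along column 3 (it has 4 zeros):
  − (-2) · M_43   where M_43 = det([5 4 4 4; -4 -2 1 2; 2 -3 -4 -4; -3 0 -5 -2]) = 316
det = (-1)·(-2)·(316) = 632

632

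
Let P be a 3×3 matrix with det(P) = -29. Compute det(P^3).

det(P^3) = (det P)^3 = (-29)^3 = -24389

The determinant is -24389.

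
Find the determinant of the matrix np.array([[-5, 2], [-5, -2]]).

20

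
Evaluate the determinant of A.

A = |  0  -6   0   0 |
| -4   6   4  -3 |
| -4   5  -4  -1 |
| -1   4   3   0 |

240

Expand along row 1 (it has 3 zeros):
  − (-6) · M_12   where M_12 = det([-4 4 -3; -4 -4 -1; -1 3 0]) = 40
det = (-1)·(-6)·(40) = 240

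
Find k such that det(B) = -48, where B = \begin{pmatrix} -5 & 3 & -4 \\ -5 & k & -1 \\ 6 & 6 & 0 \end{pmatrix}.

-5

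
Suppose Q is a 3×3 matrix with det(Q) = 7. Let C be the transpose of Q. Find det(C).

det(Qᵀ) = det(Q).
det(C) = (1)·(7) = 7

7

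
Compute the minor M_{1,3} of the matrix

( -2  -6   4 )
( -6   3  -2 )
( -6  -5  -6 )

The minor is 48.

Delete row 1 and column 3; the remaining 2×2 submatrix is [-6 3; -6 -5].
Its determinant is (-6)·(-5) − 3·(-6) = 48.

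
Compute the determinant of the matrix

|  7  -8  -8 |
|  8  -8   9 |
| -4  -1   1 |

679

Expand along row 1:
  + 7 · |-8 9; -1 1| = 7·(-8 − (-9)) = 7
  − (-8) · |8 9; -4 1| = −(-8)·(8 − (-36)) = 352
  + (-8) · |8 -8; -4 -1| = (-8)·(-8 − 32) = 320
Sum: (7) + (352) + (320) = 679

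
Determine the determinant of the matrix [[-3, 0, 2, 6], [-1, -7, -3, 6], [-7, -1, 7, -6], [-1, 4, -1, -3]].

The determinant is -1788.

Expand along row 1 (it has 1 zero):
  + (-3) · M_11   where M_11 = det([-7 -3 6; -1 7 -6; 4 -1 -3]) = 108
  + (2) · M_13   where M_13 = det([-1 -7 6; -7 -1 -6; -1 4 -3]) = -96
  − (6) · M_14   where M_14 = det([-1 -7 -3; -7 -1 7; -1 4 -1]) = 212
det = (+1)·(-3)·(108) + (+1)·(2)·(-96) + (-1)·(6)·(212) = -1788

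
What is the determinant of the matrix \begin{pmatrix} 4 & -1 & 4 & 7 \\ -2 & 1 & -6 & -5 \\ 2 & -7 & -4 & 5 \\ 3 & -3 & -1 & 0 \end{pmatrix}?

Expand along row 4 (it has 1 zero):
  − (3) · M_41   where M_41 = det([-1 4 7; 1 -6 -5; -7 -4 5]) = -152
  + (-3) · M_42   where M_42 = det([4 4 7; -2 -6 -5; 2 -4 5]) = -60
  − (-1) · M_43   where M_43 = det([4 -1 7; -2 1 -5; 2 -7 5]) = -36
det = (-1)·(3)·(-152) + (+1)·(-3)·(-60) + (-1)·(-1)·(-36) = 600

600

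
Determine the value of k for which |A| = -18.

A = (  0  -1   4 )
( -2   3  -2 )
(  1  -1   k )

Expanding along the column containing k, det(A) is linear in k: det(A) = (-2)·k + (-2).
Set (-2)·k + (-2) = -18  ⇒  (-2)·k = -16  ⇒  k = 8.

k = 8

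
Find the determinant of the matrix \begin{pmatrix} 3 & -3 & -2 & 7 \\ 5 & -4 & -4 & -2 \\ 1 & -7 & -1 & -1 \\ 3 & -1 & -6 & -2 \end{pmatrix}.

-921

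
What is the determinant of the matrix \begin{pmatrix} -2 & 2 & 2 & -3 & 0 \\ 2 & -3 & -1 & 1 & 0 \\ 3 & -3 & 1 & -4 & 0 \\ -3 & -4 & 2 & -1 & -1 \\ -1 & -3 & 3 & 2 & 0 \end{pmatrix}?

The determinant is 58.

Expand along column 5 (it has 4 zeros):
  − (-1) · M_45   where M_45 = det([-2 2 2 -3; 2 -3 -1 1; 3 -3 1 -4; -1 -3 3 2]) = 58
det = (-1)·(-1)·(58) = 58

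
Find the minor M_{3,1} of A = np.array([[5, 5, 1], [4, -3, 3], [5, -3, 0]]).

Delete row 3 and column 1; the remaining 2×2 submatrix is [5 1; -3 3].
Its determinant is 5·3 − 1·(-3) = 18.

18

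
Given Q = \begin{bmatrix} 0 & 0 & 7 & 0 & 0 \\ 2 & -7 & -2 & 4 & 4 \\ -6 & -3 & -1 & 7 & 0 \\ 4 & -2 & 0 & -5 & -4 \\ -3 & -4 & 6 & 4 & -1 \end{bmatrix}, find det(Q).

Expand along row 1 (it has 4 zeros):
  + (7) · M_13   where M_13 = det([2 -7 4 4; -6 -3 7 0; 4 -2 -5 -4; -3 -4 4 -1]) = 48
det = (+1)·(7)·(48) = 336

336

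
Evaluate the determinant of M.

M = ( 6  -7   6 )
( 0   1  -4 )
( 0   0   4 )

24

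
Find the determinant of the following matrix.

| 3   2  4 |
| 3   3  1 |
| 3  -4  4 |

Expand along row 1:
  + 3 · |3 1; -4 4| = 3·(12 − (-4)) = 48
  − 2 · |3 1; 3 4| = −2·(12 − 3) = -18
  + 4 · |3 3; 3 -4| = 4·(-12 − 9) = -84
Sum: (48) + (-18) + (-84) = -54

-54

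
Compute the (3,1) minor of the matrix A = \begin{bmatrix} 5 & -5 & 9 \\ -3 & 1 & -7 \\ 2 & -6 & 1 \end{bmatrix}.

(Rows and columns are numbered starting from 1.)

Delete row 3 and column 1; the remaining 2×2 submatrix is [-5 9; 1 -7].
Its determinant is (-5)·(-7) − 9·1 = 26.

26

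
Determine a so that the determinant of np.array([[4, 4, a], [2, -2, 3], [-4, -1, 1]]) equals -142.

Expanding along the row containing a, det(M) is linear in a: det(M) = (-10)·a + (-52).
Set (-10)·a + (-52) = -142  ⇒  (-10)·a = -90  ⇒  a = 9.

9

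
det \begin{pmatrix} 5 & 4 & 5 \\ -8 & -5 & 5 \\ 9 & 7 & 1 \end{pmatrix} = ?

-43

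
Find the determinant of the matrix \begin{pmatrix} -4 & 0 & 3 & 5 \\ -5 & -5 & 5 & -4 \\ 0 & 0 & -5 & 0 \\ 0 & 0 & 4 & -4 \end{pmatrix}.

400

The matrix is block upper-triangular with a 2×2 block and a 2×2 block on the diagonal, so its determinant equals the product of the determinants of the diagonal blocks.
det of the 2×2 block = 20
det of the 2×2 block = 20
det = (20)·(20) = 400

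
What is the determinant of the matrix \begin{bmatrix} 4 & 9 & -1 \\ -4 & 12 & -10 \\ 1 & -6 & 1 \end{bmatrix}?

-258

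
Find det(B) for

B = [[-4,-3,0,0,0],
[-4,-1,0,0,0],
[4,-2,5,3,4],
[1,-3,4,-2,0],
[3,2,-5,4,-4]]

|B| = -896

B is block lower-triangular with a 2×2 block and a 3×3 block on the diagonal, so its determinant equals the product of the determinants of the diagonal blocks.
det of the 2×2 block = -8
det of the 3×3 block = 112
det = (-8)·(112) = -896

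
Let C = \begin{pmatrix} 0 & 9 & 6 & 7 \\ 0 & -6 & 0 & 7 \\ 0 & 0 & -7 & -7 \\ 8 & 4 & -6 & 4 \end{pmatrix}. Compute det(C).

|C| = -3864

Expand along column 1 (it has 3 zeros):
  − (8) · M_41   where M_41 = det([9 6 7; -6 0 7; 0 -7 -7]) = 483
det = (-1)·(8)·(483) = -3864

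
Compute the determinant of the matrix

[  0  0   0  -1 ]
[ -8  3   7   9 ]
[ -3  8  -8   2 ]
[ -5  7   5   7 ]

Expand along row 1 (it has 3 zeros):
  − (-1) · M_14   where M_14 = det([-8 3 7; -3 8 -8; -5 7 5]) = -470
det = (-1)·(-1)·(-470) = -470

The determinant is -470.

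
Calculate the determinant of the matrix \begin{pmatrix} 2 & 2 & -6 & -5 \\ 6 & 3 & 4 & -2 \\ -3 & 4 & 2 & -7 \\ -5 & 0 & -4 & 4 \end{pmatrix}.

Expand along row 4 (it has 1 zero):
  − (-5) · M_41   where M_41 = det([2 -6 -5; 3 4 -2; 4 2 -7]) = -76
  − (-4) · M_43   where M_43 = det([2 2 -5; 6 3 -2; -3 4 -7]) = -95
  + (4) · M_44   where M_44 = det([2 2 -6; 6 3 4; -3 4 2]) = -266
det = (-1)·(-5)·(-76) + (-1)·(-4)·(-95) + (+1)·(4)·(-266) = -1824

-1824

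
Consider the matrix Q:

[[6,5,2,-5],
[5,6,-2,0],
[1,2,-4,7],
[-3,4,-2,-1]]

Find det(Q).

-282

Expand along row 2 (it has 1 zero):
  − (5) · M_21   where M_21 = det([5 2 -5; 2 -4 7; 4 -2 -1]) = 90
  + (6) · M_22   where M_22 = det([6 2 -5; 1 -4 7; -3 -2 -1]) = 138
  − (-2) · M_23   where M_23 = det([6 5 -5; 1 2 7; -3 4 -1]) = -330
det = (-1)·(5)·(90) + (+1)·(6)·(138) + (-1)·(-2)·(-330) = -282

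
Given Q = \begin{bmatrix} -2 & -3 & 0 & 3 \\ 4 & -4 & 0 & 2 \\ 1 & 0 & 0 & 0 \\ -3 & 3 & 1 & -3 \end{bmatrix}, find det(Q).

The determinant is -6.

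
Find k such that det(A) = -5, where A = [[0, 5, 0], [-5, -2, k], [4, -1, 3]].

-4

Expanding along the column containing k, det(A) is linear in k: det(A) = (20)·k + (75).
Set (20)·k + (75) = -5  ⇒  (20)·k = -80  ⇒  k = -4.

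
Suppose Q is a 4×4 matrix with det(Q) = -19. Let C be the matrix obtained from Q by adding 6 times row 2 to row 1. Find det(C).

-19

Adding a multiple of one row to another leaves the determinant unchanged.
det(C) = (1)·(-19) = -19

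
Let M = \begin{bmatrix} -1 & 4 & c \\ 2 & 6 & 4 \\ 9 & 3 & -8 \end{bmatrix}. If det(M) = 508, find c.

-5

Expanding along the row containing c, det(M) is linear in c: det(M) = (-48)·c + (268).
Set (-48)·c + (268) = 508  ⇒  (-48)·c = 240  ⇒  c = -5.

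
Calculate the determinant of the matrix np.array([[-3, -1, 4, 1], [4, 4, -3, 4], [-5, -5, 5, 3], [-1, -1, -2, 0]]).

Expand along row 4 (it has 1 zero):
  − (-1) · M_41   where M_41 = det([-1 4 1; 4 -3 4; -5 5 3]) = -94
  + (-1) · M_42   where M_42 = det([-3 4 1; 4 -3 4; -5 5 3]) = -36
  − (-2) · M_43   where M_43 = det([-3 -1 1; 4 4 4; -5 -5 3]) = -64
det = (-1)·(-1)·(-94) + (+1)·(-1)·(-36) + (-1)·(-2)·(-64) = -186

The determinant is -186.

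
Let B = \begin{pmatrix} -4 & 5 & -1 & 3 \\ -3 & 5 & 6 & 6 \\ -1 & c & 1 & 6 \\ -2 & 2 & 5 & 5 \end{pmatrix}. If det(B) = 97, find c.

c = -6

Expanding along the column containing c, det(B) is linear in c: det(B) = (12)·c + (169).
Set (12)·c + (169) = 97  ⇒  (12)·c = -72  ⇒  c = -6.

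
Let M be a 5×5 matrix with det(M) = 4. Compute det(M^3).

det(M^3) = (det M)^3 = (4)^3 = 64

64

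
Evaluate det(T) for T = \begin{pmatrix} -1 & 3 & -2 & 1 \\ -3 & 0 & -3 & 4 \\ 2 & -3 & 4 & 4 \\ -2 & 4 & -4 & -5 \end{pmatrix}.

Expand along row 2 (it has 1 zero):
  − (-3) · M_21   where M_21 = det([3 -2 1; -3 4 4; 4 -4 -5]) = -18
  − (-3) · M_23   where M_23 = det([-1 3 1; 2 -3 4; -2 4 -5]) = 9
  + (4) · M_24   where M_24 = det([-1 3 -2; 2 -3 4; -2 4 -4]) = 0
det = (-1)·(-3)·(-18) + (-1)·(-3)·(9) + (+1)·(4)·(0) = -27

det(T) = -27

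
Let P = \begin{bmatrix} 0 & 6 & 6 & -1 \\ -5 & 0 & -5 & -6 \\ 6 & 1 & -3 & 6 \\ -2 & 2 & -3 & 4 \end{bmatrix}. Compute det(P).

The determinant is -2113.

Expand along row 1 (it has 1 zero):
  − (6) · M_12   where M_12 = det([-5 -5 -6; 6 -3 6; -2 -3 4]) = 294
  + (6) · M_13   where M_13 = det([-5 0 -6; 6 1 6; -2 2 4]) = -44
  − (-1) · M_14   where M_14 = det([-5 0 -5; 6 1 -3; -2 2 -3]) = -85
det = (-1)·(6)·(294) + (+1)·(6)·(-44) + (-1)·(-1)·(-85) = -2113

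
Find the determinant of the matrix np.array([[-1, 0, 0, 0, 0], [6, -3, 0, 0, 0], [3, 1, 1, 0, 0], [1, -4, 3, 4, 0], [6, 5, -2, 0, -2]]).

The matrix is lower triangular, so the determinant is the product of the diagonal entries:
det = (-1) · (-3) · (1) · (4) · (-2) = -24

-24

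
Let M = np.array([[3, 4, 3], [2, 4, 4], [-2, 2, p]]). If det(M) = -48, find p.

p = -7

Expanding along the row containing p, det(M) is linear in p: det(M) = (4)·p + (-20).
Set (4)·p + (-20) = -48  ⇒  (4)·p = -28  ⇒  p = -7.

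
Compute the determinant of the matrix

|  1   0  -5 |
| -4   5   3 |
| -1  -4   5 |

The determinant is -68.

Expand along row 1:
  + 1 · |5 3; -4 5| = 1·(25 − (-12)) = 37
  + (-5) · |-4 5; -1 -4| = (-5)·(16 − (-5)) = -105
Sum: (37) + (-105) = -68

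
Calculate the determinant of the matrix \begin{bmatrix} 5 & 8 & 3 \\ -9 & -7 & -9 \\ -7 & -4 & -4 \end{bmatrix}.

Expand along row 1:
  + 5 · |-7 -9; -4 -4| = 5·(28 − 36) = -40
  − 8 · |-9 -9; -7 -4| = −8·(36 − 63) = 216
  + 3 · |-9 -7; -7 -4| = 3·(36 − 49) = -39
Sum: (-40) + (216) + (-39) = 137

137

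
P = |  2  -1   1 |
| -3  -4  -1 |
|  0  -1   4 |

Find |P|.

-43

Expand along column 1:
  + 2 · |-4 -1; -1 4| = 2·(-16 − 1) = -34
  − (-3) · |-1 1; -1 4| = −(-3)·(-4 − (-1)) = -9
Sum: (-34) + (-9) = -43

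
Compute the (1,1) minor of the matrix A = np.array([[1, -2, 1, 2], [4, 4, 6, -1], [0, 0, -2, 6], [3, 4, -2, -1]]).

Delete row 1 and column 1; the remaining 3×3 submatrix is [4 6 -1; 0 -2 6; 4 -2 -1].
Its determinant is 192.

192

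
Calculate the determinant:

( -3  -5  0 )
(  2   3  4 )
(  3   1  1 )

-47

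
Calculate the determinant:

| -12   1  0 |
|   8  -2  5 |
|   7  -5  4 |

Expand along row 1:
  + (-12) · |-2 5; -5 4| = (-12)·(-8 − (-25)) = -204
  − 1 · |8 5; 7 4| = −1·(32 − 35) = 3
Sum: (-204) + (3) = -201

-201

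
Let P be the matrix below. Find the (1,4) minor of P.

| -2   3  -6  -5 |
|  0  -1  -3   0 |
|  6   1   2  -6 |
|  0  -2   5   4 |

The minor is 66.

Delete row 1 and column 4; the remaining 3×3 submatrix is [0 -1 -3; 6 1 2; 0 -2 5].
Its determinant is 66.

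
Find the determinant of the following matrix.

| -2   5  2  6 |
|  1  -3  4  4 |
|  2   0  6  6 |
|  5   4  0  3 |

Expand along row 3 (it has 1 zero):
  + (2) · M_31   where M_31 = det([5 2 6; -3 4 4; 4 0 3]) = 14
  + (6) · M_33   where M_33 = det([-2 5 6; 1 -3 4; 5 4 3]) = 249
  − (6) · M_34   where M_34 = det([-2 5 2; 1 -3 4; 5 4 0]) = 170
det = (+1)·(2)·(14) + (+1)·(6)·(249) + (-1)·(6)·(170) = 502

502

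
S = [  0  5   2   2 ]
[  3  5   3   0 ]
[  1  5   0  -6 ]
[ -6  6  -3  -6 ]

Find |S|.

Expand along row 1 (it has 1 zero):
  − (5) · M_12   where M_12 = det([3 3 0; 1 0 -6; -6 -3 -6]) = 72
  + (2) · M_13   where M_13 = det([3 5 0; 1 5 -6; -6 6 -6]) = 228
  − (2) · M_14   where M_14 = det([3 5 3; 1 5 0; -6 6 -3]) = 78
det = (-1)·(5)·(72) + (+1)·(2)·(228) + (-1)·(2)·(78) = -60

The determinant is -60.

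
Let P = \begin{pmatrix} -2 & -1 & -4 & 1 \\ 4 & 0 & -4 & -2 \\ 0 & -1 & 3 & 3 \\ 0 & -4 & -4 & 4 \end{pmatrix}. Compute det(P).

-96

Expand along column 1 (it has 2 zeros):
  + (-2) · M_11   where M_11 = det([0 -4 -2; -1 3 3; -4 -4 4]) = 0
  − (4) · M_21   where M_21 = det([-1 -4 1; -1 3 3; -4 -4 4]) = 24
det = (+1)·(-2)·(0) + (-1)·(4)·(24) = -96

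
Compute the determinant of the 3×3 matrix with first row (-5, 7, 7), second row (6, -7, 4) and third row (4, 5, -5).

653

Expand along column 1:
  + (-5) · |-7 4; 5 -5| = (-5)·(35 − 20) = -75
  − 6 · |7 7; 5 -5| = −6·(-35 − 35) = 420
  + 4 · |7 7; -7 4| = 4·(28 − (-49)) = 308
Sum: (-75) + (420) + (308) = 653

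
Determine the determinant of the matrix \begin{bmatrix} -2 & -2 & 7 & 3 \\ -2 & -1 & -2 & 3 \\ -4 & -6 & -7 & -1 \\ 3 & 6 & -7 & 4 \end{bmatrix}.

236

Expand along row 1:
  + (-2) · M_11   where M_11 = det([-1 -2 3; -6 -7 -1; 6 -7 4]) = 251
  − (-2) · M_12   where M_12 = det([-2 -2 3; -4 -7 -1; 3 -7 4]) = 191
  + (7) · M_13   where M_13 = det([-2 -1 3; -4 -6 -1; 3 6 4]) = 5
  − (3) · M_14   where M_14 = det([-2 -1 -2; -4 -6 -7; 3 6 -7]) = -107
det = (+1)·(-2)·(251) + (-1)·(-2)·(191) + (+1)·(7)·(5) + (-1)·(3)·(-107) = 236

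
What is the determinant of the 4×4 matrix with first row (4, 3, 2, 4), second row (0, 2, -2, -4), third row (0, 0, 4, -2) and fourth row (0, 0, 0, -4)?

The matrix is upper triangular, so the determinant is the product of the diagonal entries:
det = (4) · (2) · (4) · (-4) = -128

The determinant is -128.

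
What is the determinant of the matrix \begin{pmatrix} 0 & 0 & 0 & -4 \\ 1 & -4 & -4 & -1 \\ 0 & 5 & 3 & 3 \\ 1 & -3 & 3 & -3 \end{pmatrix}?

Expand along row 1 (it has 3 zeros):
  − (-4) · M_14   where M_14 = det([1 -4 -4; 0 5 3; 1 -3 3]) = 32
det = (-1)·(-4)·(32) = 128

The determinant is 128.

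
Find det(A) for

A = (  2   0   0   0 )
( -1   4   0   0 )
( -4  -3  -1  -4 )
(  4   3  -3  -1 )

det(A) = -88

A is block lower-triangular with a 2×2 block and a 2×2 block on the diagonal, so its determinant equals the product of the determinants of the diagonal blocks.
det of the 2×2 block = 8
det of the 2×2 block = -11
det = (8)·(-11) = -88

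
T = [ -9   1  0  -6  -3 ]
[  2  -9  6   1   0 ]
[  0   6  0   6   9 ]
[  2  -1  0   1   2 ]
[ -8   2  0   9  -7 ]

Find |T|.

Expand along column 3 (it has 4 zeros):
  − (6) · M_23   where M_23 = det([-9 1 -6 -3; 0 6 6 9; 2 -1 1 2; -8 2 9 -7]) = 1929
det = (-1)·(6)·(1929) = -11574

det(T) = -11574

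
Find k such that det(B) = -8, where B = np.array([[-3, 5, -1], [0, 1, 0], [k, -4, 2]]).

Expanding along the row containing k, det(B) is linear in k: det(B) = (1)·k + (-6).
Set (1)·k + (-6) = -8  ⇒  (1)·k = -2  ⇒  k = -2.

k = -2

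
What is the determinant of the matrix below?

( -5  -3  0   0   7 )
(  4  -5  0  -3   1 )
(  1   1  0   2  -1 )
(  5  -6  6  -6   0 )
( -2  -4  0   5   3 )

1968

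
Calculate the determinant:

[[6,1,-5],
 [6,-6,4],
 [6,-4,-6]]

Expand along column 1:
  + 6 · |-6 4; -4 -6| = 6·(36 − (-16)) = 312
  − 6 · |1 -5; -4 -6| = −6·(-6 − 20) = 156
  + 6 · |1 -5; -6 4| = 6·(4 − 30) = -156
Sum: (312) + (156) + (-156) = 312

312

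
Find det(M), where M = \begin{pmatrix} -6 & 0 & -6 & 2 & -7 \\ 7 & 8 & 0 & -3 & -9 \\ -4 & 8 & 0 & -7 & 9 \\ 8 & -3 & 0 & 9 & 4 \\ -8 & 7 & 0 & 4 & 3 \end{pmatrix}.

|M| = 137772

Expand along column 3 (it has 4 zeros):
  + (-6) · M_13   where M_13 = det([7 8 -3 -9; -4 8 -7 9; 8 -3 9 4; -8 7 4 3]) = -22962
det = (+1)·(-6)·(-22962) = 137772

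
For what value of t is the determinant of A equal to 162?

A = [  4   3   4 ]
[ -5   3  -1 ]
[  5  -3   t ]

Expanding along the column containing t, det(A) is linear in t: det(A) = (27)·t + (-27).
Set (27)·t + (-27) = 162  ⇒  (27)·t = 189  ⇒  t = 7.

7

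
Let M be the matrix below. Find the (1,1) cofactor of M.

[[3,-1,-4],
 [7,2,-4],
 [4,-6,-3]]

Delete row 1 and column 1; the remaining 2×2 submatrix is [2 -4; -6 -3].
Its determinant is 2·(-3) − (-4)·(-6) = -30.
The cofactor carries sign (−1)^(1+1) = +1, so C_{1,1} = +(-30) = -30.

The cofactor is -30.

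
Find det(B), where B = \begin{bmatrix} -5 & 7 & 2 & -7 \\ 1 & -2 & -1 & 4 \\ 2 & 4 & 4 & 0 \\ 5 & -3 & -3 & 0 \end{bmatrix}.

Expand along column 4 (it has 2 zeros):
  − (-7) · M_14   where M_14 = det([1 -2 -1; 2 4 4; 5 -3 -3]) = -26
  + (4) · M_24   where M_24 = det([-5 7 2; 2 4 4; 5 -3 -3]) = 130
det = (-1)·(-7)·(-26) + (+1)·(4)·(130) = 338

The determinant is 338.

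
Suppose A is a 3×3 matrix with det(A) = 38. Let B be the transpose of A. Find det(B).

The determinant is 38.

det(Aᵀ) = det(A).
det(B) = (1)·(38) = 38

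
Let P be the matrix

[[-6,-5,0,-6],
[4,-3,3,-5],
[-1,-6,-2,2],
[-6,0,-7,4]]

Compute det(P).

Expand along row 1 (it has 1 zero):
  + (-6) · M_11   where M_11 = det([-3 3 -5; -6 -2 2; 0 -7 4]) = -156
  − (-5) · M_12   where M_12 = det([4 3 -5; -1 -2 2; -6 -7 4]) = 25
  − (-6) · M_14   where M_14 = det([4 -3 3; -1 -6 -2; -6 0 -7]) = 45
det = (+1)·(-6)·(-156) + (-1)·(-5)·(25) + (-1)·(-6)·(45) = 1331

1331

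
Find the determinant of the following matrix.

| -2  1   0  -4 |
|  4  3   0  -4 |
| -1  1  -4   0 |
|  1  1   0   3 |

The determinant is 184.

Expand along column 3 (it has 3 zeros):
  + (-4) · M_33   where M_33 = det([-2 1 -4; 4 3 -4; 1 1 3]) = -46
det = (+1)·(-4)·(-46) = 184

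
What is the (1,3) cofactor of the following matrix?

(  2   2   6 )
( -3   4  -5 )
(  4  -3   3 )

-7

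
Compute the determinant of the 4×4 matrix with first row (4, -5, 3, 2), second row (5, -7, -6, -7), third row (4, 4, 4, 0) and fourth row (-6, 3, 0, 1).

The determinant is -696.

Expand along row 3 (it has 1 zero):
  + (4) · M_31   where M_31 = det([-5 3 2; -7 -6 -7; 3 0 1]) = 24
  − (4) · M_32   where M_32 = det([4 3 2; 5 -6 -7; -6 0 1]) = 15
  + (4) · M_33   where M_33 = det([4 -5 2; 5 -7 -7; -6 3 1]) = -183
det = (+1)·(4)·(24) + (-1)·(4)·(15) + (+1)·(4)·(-183) = -696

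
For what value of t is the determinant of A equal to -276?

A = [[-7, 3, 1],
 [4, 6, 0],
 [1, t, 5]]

Expanding along the column containing t, det(A) is linear in t: det(A) = (4)·t + (-276).
Set (4)·t + (-276) = -276  ⇒  (4)·t = 0  ⇒  t = 0.

t = 0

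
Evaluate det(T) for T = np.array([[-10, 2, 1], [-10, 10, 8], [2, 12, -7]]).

Expand along column 1:
  + (-10) · |10 8; 12 -7| = (-10)·(-70 − 96) = 1660
  − (-10) · |2 1; 12 -7| = −(-10)·(-14 − 12) = -260
  + 2 · |2 1; 10 8| = 2·(16 − 10) = 12
Sum: (1660) + (-260) + (12) = 1412

The determinant is 1412.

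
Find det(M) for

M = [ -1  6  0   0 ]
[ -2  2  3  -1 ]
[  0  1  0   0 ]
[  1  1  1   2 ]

7

Expand along row 3 (it has 3 zeros):
  − (1) · M_32   where M_32 = det([-1 0 0; -2 3 -1; 1 1 2]) = -7
det = (-1)·(1)·(-7) = 7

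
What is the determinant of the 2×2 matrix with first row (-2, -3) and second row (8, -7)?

38

det = (-2)·(-7) − (-3)·8 = 14 − (-24) = 38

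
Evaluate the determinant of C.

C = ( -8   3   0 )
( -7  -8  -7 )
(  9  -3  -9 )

The determinant is -786.

Expand along column 3:
  − (-7) · |-8 3; 9 -3| = −(-7)·(24 − 27) = -21
  + (-9) · |-8 3; -7 -8| = (-9)·(64 − (-21)) = -765
Sum: (-21) + (-765) = -786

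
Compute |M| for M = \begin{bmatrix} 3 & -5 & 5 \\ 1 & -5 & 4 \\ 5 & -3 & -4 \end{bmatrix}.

det(M) = 86

Expand along row 1:
  + 3 · |-5 4; -3 -4| = 3·(20 − (-12)) = 96
  − (-5) · |1 4; 5 -4| = −(-5)·(-4 − 20) = -120
  + 5 · |1 -5; 5 -3| = 5·(-3 − (-25)) = 110
Sum: (96) + (-120) + (110) = 86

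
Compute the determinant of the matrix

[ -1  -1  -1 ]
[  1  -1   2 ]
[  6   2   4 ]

The determinant is -8.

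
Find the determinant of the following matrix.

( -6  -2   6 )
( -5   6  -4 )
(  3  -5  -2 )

Expand along row 1:
  + (-6) · |6 -4; -5 -2| = (-6)·(-12 − 20) = 192
  − (-2) · |-5 -4; 3 -2| = −(-2)·(10 − (-12)) = 44
  + 6 · |-5 6; 3 -5| = 6·(25 − 18) = 42
Sum: (192) + (44) + (42) = 278

278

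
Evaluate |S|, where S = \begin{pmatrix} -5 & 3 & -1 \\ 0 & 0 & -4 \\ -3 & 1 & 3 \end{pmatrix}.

det(S) = 16

Expand along row 2:
  − (-4) · |-5 3; -3 1| = −(-4)·(-5 − (-9)) = 16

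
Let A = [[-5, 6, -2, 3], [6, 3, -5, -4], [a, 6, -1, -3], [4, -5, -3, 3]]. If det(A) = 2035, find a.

a = -8

Expanding along the column containing a, det(A) is linear in a: det(A) = (-286)·a + (-253).
Set (-286)·a + (-253) = 2035  ⇒  (-286)·a = 2288  ⇒  a = -8.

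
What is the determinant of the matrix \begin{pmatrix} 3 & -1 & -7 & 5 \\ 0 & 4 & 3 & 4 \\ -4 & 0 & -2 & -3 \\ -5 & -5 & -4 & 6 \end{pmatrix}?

The determinant is -1964.

Expand along row 2 (it has 1 zero):
  + (4) · M_22   where M_22 = det([3 -7 5; -4 -2 -3; -5 -4 6]) = -315
  − (3) · M_23   where M_23 = det([3 -1 5; -4 0 -3; -5 -5 6]) = 16
  + (4) · M_24   where M_24 = det([3 -1 -7; -4 0 -2; -5 -5 -4]) = -164
det = (+1)·(4)·(-315) + (-1)·(3)·(16) + (+1)·(4)·(-164) = -1964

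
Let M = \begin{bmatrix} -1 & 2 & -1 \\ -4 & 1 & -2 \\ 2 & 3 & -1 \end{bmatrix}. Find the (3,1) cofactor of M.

The cofactor is -3.

Delete row 3 and column 1; the remaining 2×2 submatrix is [2 -1; 1 -2].
Its determinant is 2·(-2) − (-1)·1 = -3.
The cofactor carries sign (−1)^(3+1) = +1, so C_{3,1} = +(-3) = -3.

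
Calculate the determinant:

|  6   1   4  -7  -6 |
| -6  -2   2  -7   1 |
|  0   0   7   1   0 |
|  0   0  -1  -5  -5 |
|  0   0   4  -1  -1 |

The matrix is block upper-triangular with a 2×2 block and a 3×3 block on the diagonal, so its determinant equals the product of the determinants of the diagonal blocks.
det of the 2×2 block = -6
det of the 3×3 block = -21
det = (-6)·(-21) = 126

126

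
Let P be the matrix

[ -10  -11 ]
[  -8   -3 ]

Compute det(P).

det(P) = (-10)·(-3) − (-11)·(-8) = 30 − 88 = -58

-58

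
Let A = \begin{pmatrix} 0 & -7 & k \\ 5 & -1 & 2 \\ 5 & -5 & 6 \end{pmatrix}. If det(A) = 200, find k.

Expanding along the row containing k, det(A) is linear in k: det(A) = (-20)·k + (140).
Set (-20)·k + (140) = 200  ⇒  (-20)·k = 60  ⇒  k = -3.

k = -3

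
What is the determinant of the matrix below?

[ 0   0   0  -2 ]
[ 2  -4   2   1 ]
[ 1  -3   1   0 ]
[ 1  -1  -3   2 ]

Expand along row 1 (it has 3 zeros):
  − (-2) · M_14   where M_14 = det([2 -4 2; 1 -3 1; 1 -1 -3]) = 8
det = (-1)·(-2)·(8) = 16

16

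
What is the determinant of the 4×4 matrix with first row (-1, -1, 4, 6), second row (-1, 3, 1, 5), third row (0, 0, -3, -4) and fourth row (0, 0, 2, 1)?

-20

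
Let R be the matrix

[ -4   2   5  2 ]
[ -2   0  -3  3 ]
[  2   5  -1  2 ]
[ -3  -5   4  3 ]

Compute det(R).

det(R) = -711

Expand along row 2 (it has 1 zero):
  − (-2) · M_21   where M_21 = det([2 5 2; 5 -1 2; -5 4 3]) = -117
  − (-3) · M_23   where M_23 = det([-4 2 2; 2 5 2; -3 -5 3]) = -114
  + (3) · M_24   where M_24 = det([-4 2 5; 2 5 -1; -3 -5 4]) = -45
det = (-1)·(-2)·(-117) + (-1)·(-3)·(-114) + (+1)·(3)·(-45) = -711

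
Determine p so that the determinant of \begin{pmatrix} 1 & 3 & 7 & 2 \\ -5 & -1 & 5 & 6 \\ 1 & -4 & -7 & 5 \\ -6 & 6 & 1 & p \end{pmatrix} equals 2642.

Expanding along the row containing p, det(A) is linear in p: det(A) = (84)·p + (2642).
Set (84)·p + (2642) = 2642  ⇒  (84)·p = 0  ⇒  p = 0.

0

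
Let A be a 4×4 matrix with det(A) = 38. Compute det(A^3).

54872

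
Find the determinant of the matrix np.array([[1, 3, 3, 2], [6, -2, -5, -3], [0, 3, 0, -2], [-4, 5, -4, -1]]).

The determinant is 585.

Expand along row 3 (it has 2 zeros):
  − (3) · M_32   where M_32 = det([1 3 2; 6 -5 -3; -4 -4 -1]) = -41
  − (-2) · M_34   where M_34 = det([1 3 3; 6 -2 -5; -4 5 -4]) = 231
det = (-1)·(3)·(-41) + (-1)·(-2)·(231) = 585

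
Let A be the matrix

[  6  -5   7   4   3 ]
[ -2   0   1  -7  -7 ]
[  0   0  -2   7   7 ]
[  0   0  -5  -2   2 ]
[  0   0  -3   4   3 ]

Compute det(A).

910

A is block upper-triangular with a 2×2 block and a 3×3 block on the diagonal, so its determinant equals the product of the determinants of the diagonal blocks.
det of the 2×2 block = -10
det of the 3×3 block = -91
det = (-10)·(-91) = 910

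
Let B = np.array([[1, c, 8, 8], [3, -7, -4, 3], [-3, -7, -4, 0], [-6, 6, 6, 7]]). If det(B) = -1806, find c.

Expanding along the row containing c, det(B) is linear in c: det(B) = (294)·c + (-2982).
Set (294)·c + (-2982) = -1806  ⇒  (294)·c = 1176  ⇒  c = 4.

c = 4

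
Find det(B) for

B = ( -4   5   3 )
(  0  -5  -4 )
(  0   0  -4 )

-80

B is upper triangular, so det(B) is the product of the diagonal entries:
det = (-4) · (-5) · (-4) = -80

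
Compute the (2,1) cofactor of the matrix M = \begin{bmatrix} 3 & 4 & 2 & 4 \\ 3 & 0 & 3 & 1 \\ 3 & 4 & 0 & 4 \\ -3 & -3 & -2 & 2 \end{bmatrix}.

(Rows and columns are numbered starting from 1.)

40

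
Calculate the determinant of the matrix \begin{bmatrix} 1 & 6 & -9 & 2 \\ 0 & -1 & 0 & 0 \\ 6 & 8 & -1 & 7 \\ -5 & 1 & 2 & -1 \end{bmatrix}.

-262

Expand along row 2 (it has 3 zeros):
  + (-1) · M_22   where M_22 = det([1 -9 2; 6 -1 7; -5 2 -1]) = 262
det = (+1)·(-1)·(262) = -262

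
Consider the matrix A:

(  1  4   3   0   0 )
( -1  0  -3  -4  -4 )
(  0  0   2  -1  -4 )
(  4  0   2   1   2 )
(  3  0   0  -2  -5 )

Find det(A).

568

Expand along column 2 (it has 4 zeros):
  − (4) · M_12   where M_12 = det([-1 -3 -4 -4; 0 2 -1 -4; 4 2 1 2; 3 0 -2 -5]) = -142
det = (-1)·(4)·(-142) = 568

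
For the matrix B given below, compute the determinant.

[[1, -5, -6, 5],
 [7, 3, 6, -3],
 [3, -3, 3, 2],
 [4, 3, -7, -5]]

-902

Expand along row 1:
  + (1) · M_11   where M_11 = det([3 6 -3; -3 3 2; 3 -7 -5]) = -93
  − (-5) · M_12   where M_12 = det([7 6 -3; 3 3 2; 4 -7 -5]) = 230
  + (-6) · M_13   where M_13 = det([7 3 -3; 3 -3 2; 4 3 -5]) = 69
  − (5) · M_14   where M_14 = det([7 3 6; 3 -3 3; 4 3 -7]) = 309
det = (+1)·(1)·(-93) + (-1)·(-5)·(230) + (+1)·(-6)·(69) + (-1)·(5)·(309) = -902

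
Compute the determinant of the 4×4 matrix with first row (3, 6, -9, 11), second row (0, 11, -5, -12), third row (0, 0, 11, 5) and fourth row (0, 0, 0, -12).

The matrix is upper triangular, so the determinant is the product of the diagonal entries:
det = (3) · (11) · (11) · (-12) = -4356

-4356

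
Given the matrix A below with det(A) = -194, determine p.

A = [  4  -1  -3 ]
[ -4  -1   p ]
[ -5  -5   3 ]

Expanding along the row containing p, det(A) is linear in p: det(A) = (25)·p + (-69).
Set (25)·p + (-69) = -194  ⇒  (25)·p = -125  ⇒  p = -5.

-5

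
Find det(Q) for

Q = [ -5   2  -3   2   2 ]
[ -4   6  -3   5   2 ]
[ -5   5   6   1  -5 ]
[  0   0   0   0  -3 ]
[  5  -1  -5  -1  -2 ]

Expand along row 4 (it has 4 zeros):
  − (-3) · M_45   where M_45 = det([-5 2 -3 2; -4 6 -3 5; -5 5 6 1; 5 -1 -5 -1]) = 527
det = (-1)·(-3)·(527) = 1581

1581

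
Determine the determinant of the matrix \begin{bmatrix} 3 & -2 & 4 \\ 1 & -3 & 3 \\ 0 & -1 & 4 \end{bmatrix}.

Expand along row 3:
  − (-1) · |3 4; 1 3| = −(-1)·(9 − 4) = 5
  + 4 · |3 -2; 1 -3| = 4·(-9 − (-2)) = -28
Sum: (5) + (-28) = -23

The determinant is -23.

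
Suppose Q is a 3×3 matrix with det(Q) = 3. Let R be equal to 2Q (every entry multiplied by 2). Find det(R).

det(R) = 24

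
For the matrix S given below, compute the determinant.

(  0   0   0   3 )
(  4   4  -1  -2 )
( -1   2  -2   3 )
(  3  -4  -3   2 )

Expand along row 1 (it has 3 zeros):
  − (3) · M_14   where M_14 = det([4 4 -1; -1 2 -2; 3 -4 -3]) = -90
det = (-1)·(3)·(-90) = 270

The determinant is 270.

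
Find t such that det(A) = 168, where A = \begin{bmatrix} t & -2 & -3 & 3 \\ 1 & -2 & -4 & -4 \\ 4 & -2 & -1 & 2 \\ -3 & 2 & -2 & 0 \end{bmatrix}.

t = 1

Expanding along the column containing t, det(A) is linear in t: det(A) = (-48)·t + (216).
Set (-48)·t + (216) = 168  ⇒  (-48)·t = -48  ⇒  t = 1.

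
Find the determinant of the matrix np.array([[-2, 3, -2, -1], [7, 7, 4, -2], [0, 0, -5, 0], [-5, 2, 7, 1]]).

Expand along row 3 (it has 3 zeros):
  + (-5) · M_33   where M_33 = det([-2 3 -1; 7 7 -2; -5 2 1]) = -62
det = (+1)·(-5)·(-62) = 310

310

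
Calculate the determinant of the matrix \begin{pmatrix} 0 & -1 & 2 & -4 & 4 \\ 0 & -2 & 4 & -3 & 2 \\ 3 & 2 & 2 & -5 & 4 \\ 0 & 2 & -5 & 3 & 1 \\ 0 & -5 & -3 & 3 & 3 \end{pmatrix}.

Expand along column 1 (it has 4 zeros):
  + (3) · M_31   where M_31 = det([-1 2 -4 4; -2 4 -3 2; 2 -5 3 1; -5 -3 3 3]) = 142
det = (+1)·(3)·(142) = 426

426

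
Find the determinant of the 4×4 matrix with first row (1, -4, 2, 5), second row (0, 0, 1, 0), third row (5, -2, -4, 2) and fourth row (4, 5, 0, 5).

Expand along row 2 (it has 3 zeros):
  − (1) · M_23   where M_23 = det([1 -4 5; 5 -2 2; 4 5 5]) = 213
det = (-1)·(1)·(213) = -213

-213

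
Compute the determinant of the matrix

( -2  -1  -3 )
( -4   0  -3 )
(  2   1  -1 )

16

Expand along row 2:
  − (-4) · |-1 -3; 1 -1| = −(-4)·(1 − (-3)) = 16
  − (-3) · |-2 -1; 2 1| = −(-3)·(-2 − (-2)) = 0
Sum: (16) + (0) = 16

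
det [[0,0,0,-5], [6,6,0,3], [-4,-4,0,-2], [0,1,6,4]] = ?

Expand along row 1 (it has 3 zeros):
  − (-5) · M_14   where M_14 = det([6 6 0; -4 -4 0; 0 1 6]) = 0
det = (-1)·(-5)·(0) = 0

0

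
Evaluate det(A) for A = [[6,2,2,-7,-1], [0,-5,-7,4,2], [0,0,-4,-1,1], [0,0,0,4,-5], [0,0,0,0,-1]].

A is upper triangular, so det(A) is the product of the diagonal entries:
det = (6) · (-5) · (-4) · (4) · (-1) = -480

det(A) = -480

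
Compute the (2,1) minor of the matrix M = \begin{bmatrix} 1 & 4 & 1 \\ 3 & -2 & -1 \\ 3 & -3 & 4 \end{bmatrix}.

19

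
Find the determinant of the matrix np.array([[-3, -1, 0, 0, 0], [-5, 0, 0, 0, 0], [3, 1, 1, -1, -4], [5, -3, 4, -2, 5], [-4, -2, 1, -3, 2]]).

The matrix is block lower-triangular with a 2×2 block and a 3×3 block on the diagonal, so its determinant equals the product of the determinants of the diagonal blocks.
det of the 2×2 block = -5
det of the 3×3 block = 54
det = (-5)·(54) = -270

-270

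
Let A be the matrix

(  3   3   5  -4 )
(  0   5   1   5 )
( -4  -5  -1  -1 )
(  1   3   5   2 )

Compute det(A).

352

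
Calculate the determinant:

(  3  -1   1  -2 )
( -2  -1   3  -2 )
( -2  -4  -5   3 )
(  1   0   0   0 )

22

Expand along row 4 (it has 3 zeros):
  − (1) · M_41   where M_41 = det([-1 1 -2; -1 3 -2; -4 -5 3]) = -22
det = (-1)·(1)·(-22) = 22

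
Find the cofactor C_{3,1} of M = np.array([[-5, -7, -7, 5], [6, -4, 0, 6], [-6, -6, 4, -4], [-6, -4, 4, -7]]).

452

Delete row 3 and column 1; the remaining 3×3 submatrix is [-7 -7 5; -4 0 6; -4 4 -7].
Its determinant is 452.
The cofactor carries sign (−1)^(3+1) = +1, so C_{3,1} = +(452) = 452.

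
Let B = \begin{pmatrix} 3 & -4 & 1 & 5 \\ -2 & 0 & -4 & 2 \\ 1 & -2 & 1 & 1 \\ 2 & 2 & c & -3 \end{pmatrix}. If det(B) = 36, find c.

Expanding along the column containing c, det(B) is linear in c: det(B) = (-16)·c + (68).
Set (-16)·c + (68) = 36  ⇒  (-16)·c = -32  ⇒  c = 2.

c = 2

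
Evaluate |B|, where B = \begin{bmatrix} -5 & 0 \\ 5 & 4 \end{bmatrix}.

det(B) = -20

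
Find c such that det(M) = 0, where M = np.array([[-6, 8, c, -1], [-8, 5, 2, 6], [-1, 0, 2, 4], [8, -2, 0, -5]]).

c = 0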